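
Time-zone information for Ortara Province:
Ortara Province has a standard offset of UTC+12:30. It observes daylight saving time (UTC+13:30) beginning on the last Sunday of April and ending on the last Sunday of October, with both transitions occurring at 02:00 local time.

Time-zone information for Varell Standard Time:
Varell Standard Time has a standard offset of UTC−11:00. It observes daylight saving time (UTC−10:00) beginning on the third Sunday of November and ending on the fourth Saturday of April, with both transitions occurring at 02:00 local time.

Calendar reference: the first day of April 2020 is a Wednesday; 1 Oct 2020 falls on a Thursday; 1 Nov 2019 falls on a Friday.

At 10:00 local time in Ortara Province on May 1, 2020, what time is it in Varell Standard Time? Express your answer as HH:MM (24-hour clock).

1 April 2020 is a Wednesday, so Sundays fall on 5, 12, 19, 26; the last is April 26.
1 October 2020 is a Thursday, so Sundays fall on 4, 11, 18, 25; the last is October 25.
May 1, 2020 lies within the daylight-saving period (26 April – 25 October), so Ortara Province is on daylight time, UTC+13:30.
10:00 Ortara Province − 13h30m = 20:30 UTC (rolling into the previous day, 30 April 2020).
1 November 2019 is a Friday, so the first Sunday is November 3 and the third is November 17.
1 April 2020 is a Wednesday, so the first Saturday is April 4 and the fourth is April 25.
At the standard offset (UTC−11:00), 20:30 UTC − 11h = 09:30 Varell Standard Time standard time.
The standard-time date in Varell Standard Time, April 30, 2020, is outside the daylight-saving period (17 November 2019 – 25 April 2020), so Varell Standard Time is on standard time, UTC−11:00.
20:30 UTC − 11h = 09:30 Varell Standard Time.

09:30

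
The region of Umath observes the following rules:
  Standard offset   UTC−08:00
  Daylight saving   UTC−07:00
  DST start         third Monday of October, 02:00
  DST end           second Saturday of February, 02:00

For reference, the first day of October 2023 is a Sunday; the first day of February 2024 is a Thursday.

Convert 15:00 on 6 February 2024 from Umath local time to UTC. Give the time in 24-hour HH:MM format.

22:00

1 October 2023 is a Sunday, so the first Monday is October 2 and the third is October 16.
1 February 2024 is a Thursday, so the first Saturday is February 3 and the second is February 10.
6 February 2024 falls between 16 October 2023 and 10 February 2024, so daylight saving is in effect and Umath is at UTC−07:00.
15:00 local + 7h = 22:00 UTC.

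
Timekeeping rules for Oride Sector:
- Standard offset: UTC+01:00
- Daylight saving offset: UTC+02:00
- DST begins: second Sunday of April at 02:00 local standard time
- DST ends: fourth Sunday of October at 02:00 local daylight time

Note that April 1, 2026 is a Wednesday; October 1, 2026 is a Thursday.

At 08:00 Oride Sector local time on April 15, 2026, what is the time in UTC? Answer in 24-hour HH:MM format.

1 April 2026 is a Wednesday, so the first Sunday is April 5 and the second is April 12.
1 October 2026 is a Thursday, so the first Sunday is October 4 and the fourth is October 25.
April 15, 2026 falls between 12 April and 25 October, so daylight saving is in effect and Oride Sector is at UTC+02:00.
08:00 local − 2h = 06:00 UTC.

06:00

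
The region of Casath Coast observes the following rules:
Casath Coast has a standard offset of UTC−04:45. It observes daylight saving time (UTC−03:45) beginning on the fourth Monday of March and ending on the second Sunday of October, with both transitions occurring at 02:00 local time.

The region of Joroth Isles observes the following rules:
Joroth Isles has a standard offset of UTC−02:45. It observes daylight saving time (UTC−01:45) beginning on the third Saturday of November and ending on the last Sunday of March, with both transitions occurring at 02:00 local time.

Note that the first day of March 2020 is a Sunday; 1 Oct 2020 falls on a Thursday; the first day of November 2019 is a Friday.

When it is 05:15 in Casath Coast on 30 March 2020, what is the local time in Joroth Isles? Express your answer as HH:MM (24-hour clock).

1 March 2020 is a Sunday, so the first Monday is March 2 and the fourth is March 23.
1 October 2020 is a Thursday, so the first Sunday is October 4 and the second is October 11.
30 March 2020 falls between 23 March and 11 October, so daylight saving is in effect and Casath Coast is at UTC−03:45.
05:15 Casath Coast + 3h45m = 09:00 UTC.
1 November 2019 is a Friday, so the first Saturday is November 2 and the third is November 16.
1 March 2020 is a Sunday, so Sundays fall on 1, 8, 15, 22, 29; the last is March 29.
At the standard offset (UTC−02:45), 09:00 UTC − 2h45m = 06:15 Joroth Isles standard time.
Daylight saving runs 16 November 2019 – 29 March 2020; the standard-time date in Joroth Isles, 30 March 2020, is outside that window, so Joroth Isles is on standard time at UTC−02:45.
09:00 UTC − 2h45m = 06:15 Joroth Isles.

06:15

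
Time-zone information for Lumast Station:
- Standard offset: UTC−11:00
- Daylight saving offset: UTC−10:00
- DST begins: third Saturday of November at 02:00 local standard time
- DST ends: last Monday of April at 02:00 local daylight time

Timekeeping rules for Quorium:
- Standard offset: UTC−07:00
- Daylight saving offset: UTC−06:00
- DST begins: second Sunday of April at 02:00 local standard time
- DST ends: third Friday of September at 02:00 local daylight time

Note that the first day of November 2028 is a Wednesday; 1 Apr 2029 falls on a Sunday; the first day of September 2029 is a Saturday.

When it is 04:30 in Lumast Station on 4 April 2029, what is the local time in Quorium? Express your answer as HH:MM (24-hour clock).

07:30

1 November 2028 is a Wednesday, so the first Saturday is November 4 and the third is November 18.
1 April 2029 is a Sunday, so Mondays fall on 2, 9, 16, 23, 30; the last is April 30.
4 April 2029 lies within the daylight-saving period (18 November 2028 – 30 April 2029), so Lumast Station is on daylight time, UTC−10:00.
04:30 Lumast Station + 10h = 14:30 UTC.
1 April 2029 is a Sunday, so the first Sunday is April 1 and the second is April 8.
1 September 2029 is a Saturday, so the first Friday is September 7 and the third is September 21.
At the standard offset (UTC−07:00), 14:30 UTC − 7h = 07:30 Quorium standard time.
Daylight saving runs 8 April – 21 September; the standard-time date in Quorium, 4 April 2029, is outside that window, so Quorium is on standard time at UTC−07:00.
14:30 UTC − 7h = 07:30 Quorium.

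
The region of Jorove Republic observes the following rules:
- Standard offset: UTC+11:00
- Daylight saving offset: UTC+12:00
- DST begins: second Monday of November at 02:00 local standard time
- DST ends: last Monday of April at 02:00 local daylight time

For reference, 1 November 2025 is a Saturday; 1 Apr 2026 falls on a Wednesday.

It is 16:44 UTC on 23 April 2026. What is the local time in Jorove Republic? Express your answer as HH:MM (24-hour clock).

04:44

1 November 2025 is a Saturday, so the first Monday is November 3 and the second is November 10.
1 April 2026 is a Wednesday, so Mondays fall on 6, 13, 20, 27; the last is April 27.
At the standard offset (UTC+11:00), 16:44 UTC + 11h = 03:44 Jorove Republic standard time (rolling into the next day, 24 April 2026).
Daylight saving runs 10 November 2025 – 27 April 2026; the standard-time date in Jorove Republic, 24 April 2026, is inside that window, so Jorove Republic is at UTC+12:00.
16:44 UTC + 12h = 04:44 local (rolling into the next day, 24 April 2026).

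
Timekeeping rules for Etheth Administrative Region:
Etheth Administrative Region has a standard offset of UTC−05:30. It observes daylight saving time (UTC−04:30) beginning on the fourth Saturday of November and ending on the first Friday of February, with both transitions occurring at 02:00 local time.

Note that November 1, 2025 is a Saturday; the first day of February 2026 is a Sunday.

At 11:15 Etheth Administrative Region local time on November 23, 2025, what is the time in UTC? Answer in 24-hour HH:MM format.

1 November 2025 is a Saturday, so the first Saturday is November 1 and the fourth is November 22.
1 February 2026 is a Sunday, so the first Friday is February 6.
November 23, 2025 lies within the daylight-saving period (22 November 2025 – 6 February 2026), so Etheth Administrative Region is on daylight time, UTC−04:30.
11:15 local + 4h30m = 15:45 UTC.

15:45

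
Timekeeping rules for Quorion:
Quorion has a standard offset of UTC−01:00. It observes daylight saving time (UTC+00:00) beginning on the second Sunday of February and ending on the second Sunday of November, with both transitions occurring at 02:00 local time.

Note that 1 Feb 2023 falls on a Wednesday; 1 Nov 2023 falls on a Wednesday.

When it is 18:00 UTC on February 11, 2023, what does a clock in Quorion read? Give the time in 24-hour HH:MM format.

1 February 2023 is a Wednesday, so the first Sunday is February 5 and the second is February 12.
1 November 2023 is a Wednesday, so the first Sunday is November 5 and the second is November 12.
At the standard offset (UTC−01:00), 18:00 UTC − 1h = 17:00 Quorion standard time.
The standard-time date in Quorion, February 11, 2023, is outside the daylight-saving period (12 February – 12 November), so Quorion is on standard time, UTC−01:00.
18:00 UTC − 1h = 17:00 local.

17:00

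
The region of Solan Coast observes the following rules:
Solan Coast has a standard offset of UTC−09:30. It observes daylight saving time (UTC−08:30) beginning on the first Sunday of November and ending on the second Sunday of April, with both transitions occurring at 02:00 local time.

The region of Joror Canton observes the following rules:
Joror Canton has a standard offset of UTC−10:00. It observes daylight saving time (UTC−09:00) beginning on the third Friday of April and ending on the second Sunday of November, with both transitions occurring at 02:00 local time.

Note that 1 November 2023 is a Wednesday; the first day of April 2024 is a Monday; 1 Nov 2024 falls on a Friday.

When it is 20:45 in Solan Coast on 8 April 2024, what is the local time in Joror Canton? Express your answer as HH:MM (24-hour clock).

19:15

1 November 2023 is a Wednesday, so the first Sunday is November 5.
1 April 2024 is a Monday, so the first Sunday is April 7 and the second is April 14.
8 April 2024 lies within the daylight-saving period (5 November 2023 – 14 April 2024), so Solan Coast is on daylight time, UTC−08:30.
20:45 Solan Coast + 8h30m = 05:15 UTC (rolling into the next day, 9 April 2024).
1 April 2024 is a Monday, so the first Friday is April 5 and the third is April 19.
1 November 2024 is a Friday, so the first Sunday is November 3 and the second is November 10.
At the standard offset (UTC−10:00), 05:15 UTC − 10h = 19:15 Joror Canton standard time (rolling into the previous day, 8 April 2024).
The standard-time date in Joror Canton, 8 April 2024, is outside the daylight-saving period (19 April – 10 November), so Joror Canton is on standard time, UTC−10:00.
05:15 UTC − 10h = 19:15 Joror Canton (rolling into the previous day, 8 April 2024).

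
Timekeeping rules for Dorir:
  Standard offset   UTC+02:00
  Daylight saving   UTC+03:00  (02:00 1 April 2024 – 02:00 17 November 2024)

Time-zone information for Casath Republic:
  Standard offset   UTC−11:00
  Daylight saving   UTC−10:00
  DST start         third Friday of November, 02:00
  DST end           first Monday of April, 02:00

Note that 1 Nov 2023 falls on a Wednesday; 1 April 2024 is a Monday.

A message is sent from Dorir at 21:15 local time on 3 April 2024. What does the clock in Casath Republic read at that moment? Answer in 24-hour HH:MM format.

07:15

Daylight saving runs 1 April – 17 November; 3 April 2024 is inside that window, so Dorir is at UTC+03:00.
21:15 Dorir − 3h = 18:15 UTC.
1 November 2023 is a Wednesday, so the first Friday is November 3 and the third is November 17.
1 April 2024 is a Monday, so the first Monday is April 1.
At the standard offset (UTC−11:00), 18:15 UTC − 11h = 07:15 Casath Republic standard time.
The standard-time date in Casath Republic, 3 April 2024, does not fall between 17 November 2023 and 1 April 2024, so daylight saving is not in effect and Casath Republic is at UTC−11:00.
18:15 UTC − 11h = 07:15 Casath Republic.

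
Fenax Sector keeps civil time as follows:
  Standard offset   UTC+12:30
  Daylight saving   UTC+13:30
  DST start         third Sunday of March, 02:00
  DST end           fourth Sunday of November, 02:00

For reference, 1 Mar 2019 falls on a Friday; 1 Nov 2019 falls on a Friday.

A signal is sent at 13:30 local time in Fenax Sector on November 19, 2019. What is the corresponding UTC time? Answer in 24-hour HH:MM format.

1 March 2019 is a Friday, so the first Sunday is March 3 and the third is March 17.
1 November 2019 is a Friday, so the first Sunday is November 3 and the fourth is November 24.
Daylight saving runs 17 March – 24 November; November 19, 2019 is inside that window, so Fenax Sector is at UTC+13:30.
13:30 local − 13h30m = 00:00 UTC.

00:00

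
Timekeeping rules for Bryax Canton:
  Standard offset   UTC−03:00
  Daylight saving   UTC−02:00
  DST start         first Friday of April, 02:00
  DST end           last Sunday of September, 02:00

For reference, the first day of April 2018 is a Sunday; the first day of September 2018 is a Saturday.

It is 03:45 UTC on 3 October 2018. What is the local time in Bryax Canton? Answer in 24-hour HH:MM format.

1 April 2018 is a Sunday, so the first Friday is April 6.
1 September 2018 is a Saturday, so Sundays fall on 2, 9, 16, 23, 30; the last is September 30.
At the standard offset (UTC−03:00), 03:45 UTC − 3h = 00:45 Bryax Canton standard time.
Daylight saving runs 6 April – 30 September; the standard-time date in Bryax Canton, 3 October 2018, is outside that window, so Bryax Canton is on standard time at UTC−03:00.
03:45 UTC − 3h = 00:45 local.

00:45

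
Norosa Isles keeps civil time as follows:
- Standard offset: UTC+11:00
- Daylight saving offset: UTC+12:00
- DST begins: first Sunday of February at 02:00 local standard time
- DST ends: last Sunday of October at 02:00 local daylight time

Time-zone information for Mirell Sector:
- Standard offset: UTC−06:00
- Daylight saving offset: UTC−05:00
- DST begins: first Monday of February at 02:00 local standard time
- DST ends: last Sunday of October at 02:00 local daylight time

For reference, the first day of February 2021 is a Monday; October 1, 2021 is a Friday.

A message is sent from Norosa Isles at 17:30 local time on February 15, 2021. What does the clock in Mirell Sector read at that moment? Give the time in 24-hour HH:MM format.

1 February 2021 is a Monday, so the first Sunday is February 7.
1 October 2021 is a Friday, so Sundays fall on 3, 10, 17, 24, 31; the last is October 31.
February 15, 2021 lies within the daylight-saving period (7 February – 31 October), so Norosa Isles is on daylight time, UTC+12:00.
17:30 Norosa Isles − 12h = 05:30 UTC.
1 February 2021 is a Monday, so the first Monday is February 1.
1 October 2021 is a Friday, so Sundays fall on 3, 10, 17, 24, 31; the last is October 31.
At the standard offset (UTC−06:00), 05:30 UTC − 6h = 23:30 Mirell Sector standard time (rolling into the previous day, 14 February 2021).
Daylight saving runs 1 February – 31 October; the standard-time date in Mirell Sector, February 14, 2021, is inside that window, so Mirell Sector is at UTC−05:00.
05:30 UTC − 5h = 00:30 Mirell Sector.

00:30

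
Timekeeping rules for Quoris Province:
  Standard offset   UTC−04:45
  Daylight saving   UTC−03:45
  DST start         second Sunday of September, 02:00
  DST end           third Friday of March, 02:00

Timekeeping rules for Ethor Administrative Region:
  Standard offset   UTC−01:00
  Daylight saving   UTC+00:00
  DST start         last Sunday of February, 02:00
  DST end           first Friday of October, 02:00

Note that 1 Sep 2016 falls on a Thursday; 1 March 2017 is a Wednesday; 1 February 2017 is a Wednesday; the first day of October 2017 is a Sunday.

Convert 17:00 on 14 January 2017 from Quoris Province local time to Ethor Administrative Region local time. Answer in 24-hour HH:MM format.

1 September 2016 is a Thursday, so the first Sunday is September 4 and the second is September 11.
1 March 2017 is a Wednesday, so the first Friday is March 3 and the third is March 17.
14 January 2017 lies within the daylight-saving period (11 September 2016 – 17 March 2017), so Quoris Province is on daylight time, UTC−03:45.
17:00 Quoris Province + 3h45m = 20:45 UTC.
1 February 2017 is a Wednesday, so Sundays fall on 5, 12, 19, 26; the last is February 26.
1 October 2017 is a Sunday, so the first Friday is October 6.
At the standard offset (UTC−01:00), 20:45 UTC − 1h = 19:45 Ethor Administrative Region standard time.
Daylight saving runs 26 February – 6 October; the standard-time date in Ethor Administrative Region, 14 January 2017, is outside that window, so Ethor Administrative Region is on standard time at UTC−01:00.
20:45 UTC − 1h = 19:45 Ethor Administrative Region.

19:45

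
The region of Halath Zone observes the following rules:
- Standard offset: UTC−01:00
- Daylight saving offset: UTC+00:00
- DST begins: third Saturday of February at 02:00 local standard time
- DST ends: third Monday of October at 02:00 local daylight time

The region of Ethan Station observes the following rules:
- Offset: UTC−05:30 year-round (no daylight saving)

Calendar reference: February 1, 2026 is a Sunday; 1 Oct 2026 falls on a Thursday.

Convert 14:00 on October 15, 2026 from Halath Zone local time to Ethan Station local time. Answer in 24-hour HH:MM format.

08:30

1 February 2026 is a Sunday, so the first Saturday is February 7 and the third is February 21.
1 October 2026 is a Thursday, so the first Monday is October 5 and the third is October 19.
October 15, 2026 falls between 21 February and 19 October, so daylight saving is in effect and Halath Zone is at UTC+00:00.
14:00 Halath Zone − 0h = 14:00 UTC.
Ethan Station stays on UTC−05:30 all year.
14:00 UTC − 5h30m = 08:30 Ethan Station.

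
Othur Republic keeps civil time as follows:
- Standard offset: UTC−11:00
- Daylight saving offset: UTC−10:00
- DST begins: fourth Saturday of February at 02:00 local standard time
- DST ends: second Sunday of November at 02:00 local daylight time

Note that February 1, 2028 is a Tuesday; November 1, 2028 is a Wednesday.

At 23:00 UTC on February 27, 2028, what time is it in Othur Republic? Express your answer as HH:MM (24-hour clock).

1 February 2028 is a Tuesday, so the first Saturday is February 5 and the fourth is February 26.
1 November 2028 is a Wednesday, so the first Sunday is November 5 and the second is November 12.
At the standard offset (UTC−11:00), 23:00 UTC − 11h = 12:00 Othur Republic standard time.
The standard-time date in Othur Republic, February 27, 2028, falls between 26 February and 12 November, so daylight saving is in effect and Othur Republic is at UTC−10:00.
23:00 UTC − 10h = 13:00 local.

13:00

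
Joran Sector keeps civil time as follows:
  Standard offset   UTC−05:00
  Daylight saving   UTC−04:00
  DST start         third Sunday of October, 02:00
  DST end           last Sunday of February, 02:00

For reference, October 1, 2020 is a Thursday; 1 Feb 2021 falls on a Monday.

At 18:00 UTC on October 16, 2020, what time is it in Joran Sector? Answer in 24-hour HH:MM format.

1 October 2020 is a Thursday, so the first Sunday is October 4 and the third is October 18.
1 February 2021 is a Monday, so Sundays fall on 7, 14, 21, 28; the last is February 28.
At the standard offset (UTC−05:00), 18:00 UTC − 5h = 13:00 Joran Sector standard time.
Daylight saving runs 18 October 2020 – 28 February 2021; the standard-time date in Joran Sector, October 16, 2020, is outside that window, so Joran Sector is on standard time at UTC−05:00.
18:00 UTC − 5h = 13:00 local.

13:00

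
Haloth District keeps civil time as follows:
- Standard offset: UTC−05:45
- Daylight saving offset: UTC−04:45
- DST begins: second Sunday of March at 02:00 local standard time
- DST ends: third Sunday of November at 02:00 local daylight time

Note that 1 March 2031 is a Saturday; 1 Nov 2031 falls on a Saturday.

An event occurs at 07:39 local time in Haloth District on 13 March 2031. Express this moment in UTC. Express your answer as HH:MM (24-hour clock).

1 March 2031 is a Saturday, so the first Sunday is March 2 and the second is March 9.
1 November 2031 is a Saturday, so the first Sunday is November 2 and the third is November 16.
Daylight saving runs 9 March – 16 November; 13 March 2031 is inside that window, so Haloth District is at UTC−04:45.
07:39 local + 4h45m = 12:24 UTC.

12:24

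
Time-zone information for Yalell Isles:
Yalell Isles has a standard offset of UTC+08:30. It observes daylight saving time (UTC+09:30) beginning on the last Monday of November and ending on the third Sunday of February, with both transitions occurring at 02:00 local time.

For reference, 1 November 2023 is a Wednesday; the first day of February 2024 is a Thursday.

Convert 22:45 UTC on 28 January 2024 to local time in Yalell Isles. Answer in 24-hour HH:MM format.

1 November 2023 is a Wednesday, so Mondays fall on 6, 13, 20, 27; the last is November 27.
1 February 2024 is a Thursday, so the first Sunday is February 4 and the third is February 18.
At the standard offset (UTC+08:30), 22:45 UTC + 8h30m = 07:15 Yalell Isles standard time (rolling into the next day, 29 January 2024).
The standard-time date in Yalell Isles, 29 January 2024, lies within the daylight-saving period (27 November 2023 – 18 February 2024), so Yalell Isles is on daylight time, UTC+09:30.
22:45 UTC + 9h30m = 08:15 local (rolling into the next day, 29 January 2024).

08:15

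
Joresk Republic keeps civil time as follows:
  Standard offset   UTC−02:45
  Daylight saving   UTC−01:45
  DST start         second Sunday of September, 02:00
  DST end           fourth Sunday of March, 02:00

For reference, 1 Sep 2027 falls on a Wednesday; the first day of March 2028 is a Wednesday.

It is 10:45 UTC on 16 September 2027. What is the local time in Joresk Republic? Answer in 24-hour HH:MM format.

09:00

1 September 2027 is a Wednesday, so the first Sunday is September 5 and the second is September 12.
1 March 2028 is a Wednesday, so the first Sunday is March 5 and the fourth is March 26.
At the standard offset (UTC−02:45), 10:45 UTC − 2h45m = 08:00 Joresk Republic standard time.
The standard-time date in Joresk Republic, 16 September 2027, lies within the daylight-saving period (12 September 2027 – 26 March 2028), so Joresk Republic is on daylight time, UTC−01:45.
10:45 UTC − 1h45m = 09:00 local.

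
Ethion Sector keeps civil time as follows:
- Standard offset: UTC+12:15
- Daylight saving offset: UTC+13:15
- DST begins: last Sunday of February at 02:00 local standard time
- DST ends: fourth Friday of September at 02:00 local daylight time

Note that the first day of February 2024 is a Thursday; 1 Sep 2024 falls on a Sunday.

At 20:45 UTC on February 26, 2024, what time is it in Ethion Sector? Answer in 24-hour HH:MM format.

1 February 2024 is a Thursday, so Sundays fall on 4, 11, 18, 25; the last is February 25.
1 September 2024 is a Sunday, so the first Friday is September 6 and the fourth is September 27.
At the standard offset (UTC+12:15), 20:45 UTC + 12h15m = 09:00 Ethion Sector standard time (rolling into the next day, 27 February 2024).
The standard-time date in Ethion Sector, February 27, 2024, falls between 25 February and 27 September, so daylight saving is in effect and Ethion Sector is at UTC+13:15.
20:45 UTC + 13h15m = 10:00 local (rolling into the next day, 27 February 2024).

10:00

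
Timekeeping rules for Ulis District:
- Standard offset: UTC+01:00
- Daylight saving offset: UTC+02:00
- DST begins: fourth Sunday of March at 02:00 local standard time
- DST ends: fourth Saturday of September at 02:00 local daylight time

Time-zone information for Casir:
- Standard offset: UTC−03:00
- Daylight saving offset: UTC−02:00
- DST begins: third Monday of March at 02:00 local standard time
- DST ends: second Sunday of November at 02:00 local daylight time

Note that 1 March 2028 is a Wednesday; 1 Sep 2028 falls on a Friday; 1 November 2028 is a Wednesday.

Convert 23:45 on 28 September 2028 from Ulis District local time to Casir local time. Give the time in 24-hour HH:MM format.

20:45

1 March 2028 is a Wednesday, so the first Sunday is March 5 and the fourth is March 26.
1 September 2028 is a Friday, so the first Saturday is September 2 and the fourth is September 23.
28 September 2028 is outside the daylight-saving period (26 March – 23 September), so Ulis District is on standard time, UTC+01:00.
23:45 Ulis District − 1h = 22:45 UTC.
1 March 2028 is a Wednesday, so the first Monday is March 6 and the third is March 20.
1 November 2028 is a Wednesday, so the first Sunday is November 5 and the second is November 12.
At the standard offset (UTC−03:00), 22:45 UTC − 3h = 19:45 Casir standard time.
The standard-time date in Casir, 28 September 2028, falls between 20 March and 12 November, so daylight saving is in effect and Casir is at UTC−02:00.
22:45 UTC − 2h = 20:45 Casir.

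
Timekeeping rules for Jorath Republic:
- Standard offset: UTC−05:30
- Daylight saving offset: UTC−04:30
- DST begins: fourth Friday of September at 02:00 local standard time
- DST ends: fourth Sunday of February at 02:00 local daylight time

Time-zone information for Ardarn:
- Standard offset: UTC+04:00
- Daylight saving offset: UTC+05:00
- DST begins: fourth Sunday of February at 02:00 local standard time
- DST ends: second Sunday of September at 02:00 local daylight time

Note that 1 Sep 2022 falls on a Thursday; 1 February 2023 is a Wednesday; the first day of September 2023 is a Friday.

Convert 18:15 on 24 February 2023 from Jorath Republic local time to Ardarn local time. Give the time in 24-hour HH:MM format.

02:45

1 September 2022 is a Thursday, so the first Friday is September 2 and the fourth is September 23.
1 February 2023 is a Wednesday, so the first Sunday is February 5 and the fourth is February 26.
Daylight saving runs 23 September 2022 – 26 February 2023; 24 February 2023 is inside that window, so Jorath Republic is at UTC−04:30.
18:15 Jorath Republic + 4h30m = 22:45 UTC.
1 February 2023 is a Wednesday, so the first Sunday is February 5 and the fourth is February 26.
1 September 2023 is a Friday, so the first Sunday is September 3 and the second is September 10.
At the standard offset (UTC+04:00), 22:45 UTC + 4h = 02:45 Ardarn standard time (rolling into the next day, 25 February 2023).
The standard-time date in Ardarn, 25 February 2023, does not fall between 26 February and 10 September, so daylight saving is not in effect and Ardarn is at UTC+04:00.
22:45 UTC + 4h = 02:45 Ardarn (rolling into the next day, 25 February 2023).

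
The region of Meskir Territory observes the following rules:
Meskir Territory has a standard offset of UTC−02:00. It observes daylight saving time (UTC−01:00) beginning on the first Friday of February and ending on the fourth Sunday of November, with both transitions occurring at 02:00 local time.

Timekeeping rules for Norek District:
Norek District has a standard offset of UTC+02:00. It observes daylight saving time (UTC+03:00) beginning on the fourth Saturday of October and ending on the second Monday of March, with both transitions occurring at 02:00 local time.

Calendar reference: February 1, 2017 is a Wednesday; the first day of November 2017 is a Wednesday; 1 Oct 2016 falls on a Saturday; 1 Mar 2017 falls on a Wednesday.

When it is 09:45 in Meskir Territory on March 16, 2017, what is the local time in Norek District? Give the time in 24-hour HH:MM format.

1 February 2017 is a Wednesday, so the first Friday is February 3.
1 November 2017 is a Wednesday, so the first Sunday is November 5 and the fourth is November 26.
Daylight saving runs 3 February – 26 November; March 16, 2017 is inside that window, so Meskir Territory is at UTC−01:00.
09:45 Meskir Territory + 1h = 10:45 UTC.
1 October 2016 is a Saturday, so the first Saturday is October 1 and the fourth is October 22.
1 March 2017 is a Wednesday, so the first Monday is March 6 and the second is March 13.
At the standard offset (UTC+02:00), 10:45 UTC + 2h = 12:45 Norek District standard time.
Daylight saving runs 22 October 2016 – 13 March 2017; the standard-time date in Norek District, March 16, 2017, is outside that window, so Norek District is on standard time at UTC+02:00.
10:45 UTC + 2h = 12:45 Norek District.

12:45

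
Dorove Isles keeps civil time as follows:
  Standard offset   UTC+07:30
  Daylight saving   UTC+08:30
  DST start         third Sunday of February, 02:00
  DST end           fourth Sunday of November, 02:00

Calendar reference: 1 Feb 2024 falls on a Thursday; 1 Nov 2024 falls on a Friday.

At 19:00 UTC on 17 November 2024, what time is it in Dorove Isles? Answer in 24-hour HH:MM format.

03:30

1 February 2024 is a Thursday, so the first Sunday is February 4 and the third is February 18.
1 November 2024 is a Friday, so the first Sunday is November 3 and the fourth is November 24.
At the standard offset (UTC+07:30), 19:00 UTC + 7h30m = 02:30 Dorove Isles standard time (rolling into the next day, 18 November 2024).
The standard-time date in Dorove Isles, 18 November 2024, lies within the daylight-saving period (18 February – 24 November), so Dorove Isles is on daylight time, UTC+08:30.
19:00 UTC + 8h30m = 03:30 local (rolling into the next day, 18 November 2024).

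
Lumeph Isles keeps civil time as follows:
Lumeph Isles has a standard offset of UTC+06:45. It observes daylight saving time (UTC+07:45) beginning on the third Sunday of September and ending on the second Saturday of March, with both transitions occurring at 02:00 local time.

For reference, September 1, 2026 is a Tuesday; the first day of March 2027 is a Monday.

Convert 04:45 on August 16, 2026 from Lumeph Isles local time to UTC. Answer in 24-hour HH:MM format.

22:00

1 September 2026 is a Tuesday, so the first Sunday is September 6 and the third is September 20.
1 March 2027 is a Monday, so the first Saturday is March 6 and the second is March 13.
August 16, 2026 does not fall between 20 September 2026 and 13 March 2027, so daylight saving is not in effect and Lumeph Isles is at UTC+06:45.
04:45 local − 6h45m = 22:00 UTC (rolling into the previous day, 15 August 2026).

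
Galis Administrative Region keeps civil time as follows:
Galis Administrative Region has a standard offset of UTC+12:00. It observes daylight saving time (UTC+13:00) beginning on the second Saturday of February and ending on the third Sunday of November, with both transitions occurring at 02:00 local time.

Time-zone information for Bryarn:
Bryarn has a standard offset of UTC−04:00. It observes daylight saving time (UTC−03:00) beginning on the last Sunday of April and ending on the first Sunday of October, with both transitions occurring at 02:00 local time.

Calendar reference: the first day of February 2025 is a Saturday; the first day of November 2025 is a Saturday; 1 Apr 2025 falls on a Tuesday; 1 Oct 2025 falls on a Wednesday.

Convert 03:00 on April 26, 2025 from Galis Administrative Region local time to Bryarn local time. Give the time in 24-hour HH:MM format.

1 February 2025 is a Saturday, so the first Saturday is February 1 and the second is February 8.
1 November 2025 is a Saturday, so the first Sunday is November 2 and the third is November 16.
April 26, 2025 falls between 8 February and 16 November, so daylight saving is in effect and Galis Administrative Region is at UTC+13:00.
03:00 Galis Administrative Region − 13h = 14:00 UTC (rolling into the previous day, 25 April 2025).
1 April 2025 is a Tuesday, so Sundays fall on 6, 13, 20, 27; the last is April 27.
1 October 2025 is a Wednesday, so the first Sunday is October 5.
At the standard offset (UTC−04:00), 14:00 UTC − 4h = 10:00 Bryarn standard time.
The standard-time date in Bryarn, April 25, 2025, is outside the daylight-saving period (27 April – 5 October), so Bryarn is on standard time, UTC−04:00.
14:00 UTC − 4h = 10:00 Bryarn.

10:00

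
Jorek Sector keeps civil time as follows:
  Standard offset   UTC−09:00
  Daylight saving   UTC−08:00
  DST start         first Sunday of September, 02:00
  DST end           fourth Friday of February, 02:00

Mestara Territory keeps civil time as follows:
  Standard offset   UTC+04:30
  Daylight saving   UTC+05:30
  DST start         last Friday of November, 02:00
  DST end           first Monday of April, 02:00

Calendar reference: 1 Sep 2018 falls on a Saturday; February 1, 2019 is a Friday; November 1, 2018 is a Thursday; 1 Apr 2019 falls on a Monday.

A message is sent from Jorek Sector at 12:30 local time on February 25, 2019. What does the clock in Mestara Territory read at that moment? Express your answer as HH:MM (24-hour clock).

03:00

1 September 2018 is a Saturday, so the first Sunday is September 2.
1 February 2019 is a Friday, so the first Friday is February 1 and the fourth is February 22.
February 25, 2019 does not fall between 2 September 2018 and 22 February 2019, so daylight saving is not in effect and Jorek Sector is at UTC−09:00.
12:30 Jorek Sector + 9h = 21:30 UTC.
1 November 2018 is a Thursday, so Fridays fall on 2, 9, 16, 23, 30; the last is November 30.
1 April 2019 is a Monday, so the first Monday is April 1.
At the standard offset (UTC+04:30), 21:30 UTC + 4h30m = 02:00 Mestara Territory standard time (rolling into the next day, 26 February 2019).
The standard-time date in Mestara Territory, February 26, 2019, lies within the daylight-saving period (30 November 2018 – 1 April 2019), so Mestara Territory is on daylight time, UTC+05:30.
21:30 UTC + 5h30m = 03:00 Mestara Territory (rolling into the next day, 26 February 2019).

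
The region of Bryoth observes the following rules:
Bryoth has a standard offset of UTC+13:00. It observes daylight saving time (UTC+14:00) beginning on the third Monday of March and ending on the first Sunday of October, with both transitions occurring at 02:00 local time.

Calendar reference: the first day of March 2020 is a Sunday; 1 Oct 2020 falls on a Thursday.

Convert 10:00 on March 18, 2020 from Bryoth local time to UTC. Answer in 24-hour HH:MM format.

1 March 2020 is a Sunday, so the first Monday is March 2 and the third is March 16.
1 October 2020 is a Thursday, so the first Sunday is October 4.
Daylight saving runs 16 March – 4 October; March 18, 2020 is inside that window, so Bryoth is at UTC+14:00.
10:00 local − 14h = 20:00 UTC (rolling into the previous day, 17 March 2020).

20:00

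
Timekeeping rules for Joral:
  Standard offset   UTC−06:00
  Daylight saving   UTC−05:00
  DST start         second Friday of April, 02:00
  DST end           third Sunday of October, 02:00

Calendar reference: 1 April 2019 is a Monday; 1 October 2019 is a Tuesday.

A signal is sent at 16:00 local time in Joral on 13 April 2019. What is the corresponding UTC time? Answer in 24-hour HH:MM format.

1 April 2019 is a Monday, so the first Friday is April 5 and the second is April 12.
1 October 2019 is a Tuesday, so the first Sunday is October 6 and the third is October 20.
13 April 2019 falls between 12 April and 20 October, so daylight saving is in effect and Joral is at UTC−05:00.
16:00 local + 5h = 21:00 UTC.

21:00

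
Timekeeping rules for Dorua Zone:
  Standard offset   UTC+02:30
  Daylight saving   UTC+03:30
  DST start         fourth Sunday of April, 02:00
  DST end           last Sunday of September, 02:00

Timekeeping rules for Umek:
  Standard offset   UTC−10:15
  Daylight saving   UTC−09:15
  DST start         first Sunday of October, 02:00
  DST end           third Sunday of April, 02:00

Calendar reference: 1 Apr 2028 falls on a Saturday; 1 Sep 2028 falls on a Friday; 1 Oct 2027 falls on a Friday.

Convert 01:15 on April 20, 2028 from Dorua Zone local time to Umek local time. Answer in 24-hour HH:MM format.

1 April 2028 is a Saturday, so the first Sunday is April 2 and the fourth is April 23.
1 September 2028 is a Friday, so Sundays fall on 3, 10, 17, 24; the last is September 24.
April 20, 2028 is outside the daylight-saving period (23 April – 24 September), so Dorua Zone is on standard time, UTC+02:30.
01:15 Dorua Zone − 2h30m = 22:45 UTC (rolling into the previous day, 19 April 2028).
1 October 2027 is a Friday, so the first Sunday is October 3.
1 April 2028 is a Saturday, so the first Sunday is April 2 and the third is April 16.
At the standard offset (UTC−10:15), 22:45 UTC − 10h15m = 12:30 Umek standard time.
The standard-time date in Umek, April 19, 2028, is outside the daylight-saving period (3 October 2027 – 16 April 2028), so Umek is on standard time, UTC−10:15.
22:45 UTC − 10h15m = 12:30 Umek.

12:30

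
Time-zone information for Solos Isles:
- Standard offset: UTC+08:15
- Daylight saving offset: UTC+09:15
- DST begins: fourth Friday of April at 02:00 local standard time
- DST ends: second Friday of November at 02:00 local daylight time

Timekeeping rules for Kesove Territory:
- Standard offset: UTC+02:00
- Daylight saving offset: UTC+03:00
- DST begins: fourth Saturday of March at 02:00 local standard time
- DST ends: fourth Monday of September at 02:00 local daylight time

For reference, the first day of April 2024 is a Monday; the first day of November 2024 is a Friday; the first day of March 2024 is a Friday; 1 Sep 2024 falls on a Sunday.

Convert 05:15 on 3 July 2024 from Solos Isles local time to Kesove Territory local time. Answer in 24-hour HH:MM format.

1 April 2024 is a Monday, so the first Friday is April 5 and the fourth is April 26.
1 November 2024 is a Friday, so the first Friday is November 1 and the second is November 8.
3 July 2024 lies within the daylight-saving period (26 April – 8 November), so Solos Isles is on daylight time, UTC+09:15.
05:15 Solos Isles − 9h15m = 20:00 UTC (rolling into the previous day, 2 July 2024).
1 March 2024 is a Friday, so the first Saturday is March 2 and the fourth is March 23.
1 September 2024 is a Sunday, so the first Monday is September 2 and the fourth is September 23.
At the standard offset (UTC+02:00), 20:00 UTC + 2h = 22:00 Kesove Territory standard time.
The standard-time date in Kesove Territory, 2 July 2024, lies within the daylight-saving period (23 March – 23 September), so Kesove Territory is on daylight time, UTC+03:00.
20:00 UTC + 3h = 23:00 Kesove Territory.

23:00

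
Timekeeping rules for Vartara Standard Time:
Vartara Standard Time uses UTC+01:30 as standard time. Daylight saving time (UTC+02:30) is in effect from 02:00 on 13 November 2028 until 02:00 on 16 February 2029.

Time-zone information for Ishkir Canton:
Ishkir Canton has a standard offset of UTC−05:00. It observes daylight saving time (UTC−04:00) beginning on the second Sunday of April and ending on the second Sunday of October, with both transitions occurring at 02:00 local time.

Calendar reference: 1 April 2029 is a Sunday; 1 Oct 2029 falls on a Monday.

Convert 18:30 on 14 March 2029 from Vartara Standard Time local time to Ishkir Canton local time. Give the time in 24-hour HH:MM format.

12:00

Daylight saving runs 13 November 2028 – 16 February 2029; 14 March 2029 is outside that window, so Vartara Standard Time is on standard time at UTC+01:30.
18:30 Vartara Standard Time − 1h30m = 17:00 UTC.
1 April 2029 is a Sunday, so the first Sunday is April 1 and the second is April 8.
1 October 2029 is a Monday, so the first Sunday is October 7 and the second is October 14.
At the standard offset (UTC−05:00), 17:00 UTC − 5h = 12:00 Ishkir Canton standard time.
The standard-time date in Ishkir Canton, 14 March 2029, does not fall between 8 April and 14 October, so daylight saving is not in effect and Ishkir Canton is at UTC−05:00.
17:00 UTC − 5h = 12:00 Ishkir Canton.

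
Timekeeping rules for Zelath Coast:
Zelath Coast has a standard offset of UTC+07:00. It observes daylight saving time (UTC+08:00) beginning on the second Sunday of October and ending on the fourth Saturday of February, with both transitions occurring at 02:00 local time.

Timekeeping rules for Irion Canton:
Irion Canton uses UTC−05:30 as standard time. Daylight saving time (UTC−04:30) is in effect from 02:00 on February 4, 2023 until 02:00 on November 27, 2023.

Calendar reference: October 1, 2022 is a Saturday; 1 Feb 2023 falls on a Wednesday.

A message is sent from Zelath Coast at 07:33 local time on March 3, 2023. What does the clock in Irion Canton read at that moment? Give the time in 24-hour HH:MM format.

20:03

1 October 2022 is a Saturday, so the first Sunday is October 2 and the second is October 9.
1 February 2023 is a Wednesday, so the first Saturday is February 4 and the fourth is February 25.
Daylight saving runs 9 October 2022 – 25 February 2023; March 3, 2023 is outside that window, so Zelath Coast is on standard time at UTC+07:00.
07:33 Zelath Coast − 7h = 00:33 UTC.
At the standard offset (UTC−05:30), 00:33 UTC − 5h30m = 19:03 Irion Canton standard time (rolling into the previous day, 2 March 2023).
Daylight saving runs 4 February – 27 November; the standard-time date in Irion Canton, March 2, 2023, is inside that window, so Irion Canton is at UTC−04:30.
00:33 UTC − 4h30m = 20:03 Irion Canton (rolling into the previous day, 2 March 2023).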